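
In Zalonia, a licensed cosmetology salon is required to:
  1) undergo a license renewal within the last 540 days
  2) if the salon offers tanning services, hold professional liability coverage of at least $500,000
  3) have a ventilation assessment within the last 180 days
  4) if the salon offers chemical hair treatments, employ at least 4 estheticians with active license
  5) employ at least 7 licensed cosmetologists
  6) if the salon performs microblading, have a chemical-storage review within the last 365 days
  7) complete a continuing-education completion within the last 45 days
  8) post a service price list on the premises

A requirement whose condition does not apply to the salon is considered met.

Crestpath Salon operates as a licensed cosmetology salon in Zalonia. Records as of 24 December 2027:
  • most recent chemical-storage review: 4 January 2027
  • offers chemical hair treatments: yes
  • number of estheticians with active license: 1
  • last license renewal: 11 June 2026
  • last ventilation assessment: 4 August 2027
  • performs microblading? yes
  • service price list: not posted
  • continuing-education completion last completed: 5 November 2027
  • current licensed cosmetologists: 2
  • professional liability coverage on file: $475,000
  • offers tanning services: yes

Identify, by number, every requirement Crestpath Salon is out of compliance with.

1. license renewal 561 days ago vs limit 540 → not met
2. condition 'offers tanning services' holds; professional liability coverage $475,000 < $500,000 → not met
3. ventilation assessment 142 days ago vs limit 180 → met
4. condition 'offers chemical hair treatments' holds; estheticians with active license 1 < 4 → not met
5. licensed cosmetologists 2 < 7 → not met
6. condition 'performs microblading' holds; chemical-storage review 354 days ago vs limit 365 → met
7. continuing-education completion 49 days ago vs limit 45 → not met
8. service price list absent → not met
Not met: 1, 2, 4, 5, 7, 8

1, 2, 4, 5, 7, 8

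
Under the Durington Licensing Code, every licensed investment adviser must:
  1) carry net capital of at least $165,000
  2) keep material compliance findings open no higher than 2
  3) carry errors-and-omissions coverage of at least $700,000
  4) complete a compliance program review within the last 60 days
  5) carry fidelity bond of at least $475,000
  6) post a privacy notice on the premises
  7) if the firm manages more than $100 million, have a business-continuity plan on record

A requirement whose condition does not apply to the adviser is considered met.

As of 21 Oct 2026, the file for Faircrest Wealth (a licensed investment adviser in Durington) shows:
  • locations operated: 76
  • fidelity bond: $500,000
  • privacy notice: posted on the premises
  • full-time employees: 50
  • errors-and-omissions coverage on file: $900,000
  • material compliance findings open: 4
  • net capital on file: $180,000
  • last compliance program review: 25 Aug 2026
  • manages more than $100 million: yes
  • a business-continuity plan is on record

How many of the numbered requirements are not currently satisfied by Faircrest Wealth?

1. net capital $180,000 ≥ $165,000 → met
2. material compliance findings open 4 > 2 → not met
3. errors-and-omissions coverage $900,000 ≥ $700,000 → met
4. compliance program review 57 days ago vs limit 60 → met
5. fidelity bond $500,000 ≥ $475,000 → met
6. privacy notice present → met
7. condition 'manages more than $100 million' holds; business-continuity plan present → met
Not met: 1 of 7

1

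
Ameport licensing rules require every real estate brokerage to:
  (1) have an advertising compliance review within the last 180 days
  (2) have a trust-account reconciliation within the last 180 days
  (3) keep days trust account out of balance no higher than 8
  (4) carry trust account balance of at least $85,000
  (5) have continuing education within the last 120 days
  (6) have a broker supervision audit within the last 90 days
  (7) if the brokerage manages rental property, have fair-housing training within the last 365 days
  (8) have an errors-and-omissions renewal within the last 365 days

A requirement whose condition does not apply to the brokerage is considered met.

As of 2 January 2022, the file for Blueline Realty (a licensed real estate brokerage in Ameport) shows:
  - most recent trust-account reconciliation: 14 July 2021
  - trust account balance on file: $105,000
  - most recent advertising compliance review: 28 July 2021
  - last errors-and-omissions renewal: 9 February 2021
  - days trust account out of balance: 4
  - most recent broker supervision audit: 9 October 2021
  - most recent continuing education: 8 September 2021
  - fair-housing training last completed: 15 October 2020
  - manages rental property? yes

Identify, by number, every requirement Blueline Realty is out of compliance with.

7

1. advertising compliance review 158 days ago vs limit 180 → met
2. trust-account reconciliation 172 days ago vs limit 180 → met
3. days trust account out of balance 4 ≤ 8 → met
4. trust account balance $105,000 ≥ $85,000 → met
5. continuing education 116 days ago vs limit 120 → met
6. broker supervision audit 85 days ago vs limit 90 → met
7. condition 'manages rental property' holds; fair-housing training 444 days ago vs limit 365 → not met
8. errors-and-omissions renewal 327 days ago vs limit 365 → met
Not met: 7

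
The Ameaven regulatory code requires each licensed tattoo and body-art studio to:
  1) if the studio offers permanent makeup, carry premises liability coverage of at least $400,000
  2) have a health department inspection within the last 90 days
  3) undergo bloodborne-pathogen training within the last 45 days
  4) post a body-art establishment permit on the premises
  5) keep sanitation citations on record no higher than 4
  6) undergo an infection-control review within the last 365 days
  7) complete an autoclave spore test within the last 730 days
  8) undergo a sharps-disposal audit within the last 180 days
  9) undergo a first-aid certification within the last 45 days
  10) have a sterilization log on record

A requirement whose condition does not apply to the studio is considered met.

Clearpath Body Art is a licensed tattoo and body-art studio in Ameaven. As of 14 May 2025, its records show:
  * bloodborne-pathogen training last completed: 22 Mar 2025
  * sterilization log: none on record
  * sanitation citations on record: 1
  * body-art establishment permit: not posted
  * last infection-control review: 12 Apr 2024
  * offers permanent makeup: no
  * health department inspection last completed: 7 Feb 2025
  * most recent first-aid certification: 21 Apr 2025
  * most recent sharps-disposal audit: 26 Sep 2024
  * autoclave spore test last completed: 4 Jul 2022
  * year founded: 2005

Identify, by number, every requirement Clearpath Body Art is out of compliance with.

2, 3, 4, 6, 7, 8, 10

1. condition 'offers permanent makeup' does not hold → requirement n/a → met
2. health department inspection 96 days ago vs limit 90 → not met
3. bloodborne-pathogen training 53 days ago vs limit 45 → not met
4. body-art establishment permit absent → not met
5. sanitation citations on record 1 ≤ 4 → met
6. infection-control review 397 days ago vs limit 365 → not met
7. autoclave spore test 1045 days ago vs limit 730 → not met
8. sharps-disposal audit 230 days ago vs limit 180 → not met
9. first-aid certification 23 days ago vs limit 45 → met
10. sterilization log absent → not met
Not met: 2, 3, 4, 6, 7, 8, 10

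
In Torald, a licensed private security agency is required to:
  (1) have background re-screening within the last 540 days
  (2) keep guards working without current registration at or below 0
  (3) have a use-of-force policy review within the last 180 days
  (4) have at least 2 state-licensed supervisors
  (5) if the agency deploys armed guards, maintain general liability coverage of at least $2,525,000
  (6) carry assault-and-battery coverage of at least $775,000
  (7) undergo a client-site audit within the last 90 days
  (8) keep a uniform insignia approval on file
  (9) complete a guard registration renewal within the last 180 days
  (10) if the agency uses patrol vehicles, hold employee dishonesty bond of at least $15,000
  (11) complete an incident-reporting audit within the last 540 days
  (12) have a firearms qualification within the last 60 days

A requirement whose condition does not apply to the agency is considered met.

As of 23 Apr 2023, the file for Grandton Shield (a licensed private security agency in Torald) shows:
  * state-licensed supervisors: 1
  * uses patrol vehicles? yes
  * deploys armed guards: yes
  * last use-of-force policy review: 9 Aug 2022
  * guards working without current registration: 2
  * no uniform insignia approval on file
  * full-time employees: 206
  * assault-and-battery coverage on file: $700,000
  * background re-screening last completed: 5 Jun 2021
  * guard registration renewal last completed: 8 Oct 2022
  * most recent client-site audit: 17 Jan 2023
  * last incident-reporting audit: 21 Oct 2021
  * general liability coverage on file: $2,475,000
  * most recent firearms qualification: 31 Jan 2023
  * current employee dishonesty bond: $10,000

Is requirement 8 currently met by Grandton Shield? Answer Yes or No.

No

8. uniform insignia approval absent → not met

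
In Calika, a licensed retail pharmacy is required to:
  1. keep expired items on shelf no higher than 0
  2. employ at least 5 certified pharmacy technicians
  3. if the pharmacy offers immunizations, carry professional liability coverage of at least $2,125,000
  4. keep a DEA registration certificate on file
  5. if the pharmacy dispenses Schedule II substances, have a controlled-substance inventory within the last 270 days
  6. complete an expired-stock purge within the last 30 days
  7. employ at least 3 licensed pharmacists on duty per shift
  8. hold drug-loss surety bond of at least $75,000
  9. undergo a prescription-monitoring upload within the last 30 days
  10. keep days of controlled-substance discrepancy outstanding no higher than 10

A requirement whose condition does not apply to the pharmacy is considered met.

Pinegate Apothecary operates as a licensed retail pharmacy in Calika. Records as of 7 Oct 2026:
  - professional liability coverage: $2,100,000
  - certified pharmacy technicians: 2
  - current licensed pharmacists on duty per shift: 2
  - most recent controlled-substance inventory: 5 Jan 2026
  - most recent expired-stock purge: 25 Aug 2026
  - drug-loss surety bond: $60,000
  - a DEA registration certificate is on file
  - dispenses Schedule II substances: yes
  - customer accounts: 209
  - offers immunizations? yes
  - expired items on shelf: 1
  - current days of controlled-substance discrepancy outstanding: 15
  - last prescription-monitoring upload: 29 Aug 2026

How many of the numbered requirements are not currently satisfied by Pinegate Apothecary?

1. expired items on shelf 1 > 0 → not met
2. certified pharmacy technicians 2 < 5 → not met
3. condition 'offers immunizations' holds; professional liability coverage $2,100,000 < $2,125,000 → not met
4. DEA registration certificate present → met
5. condition 'dispenses Schedule II substances' holds; controlled-substance inventory 275 days ago vs limit 270 → not met
6. expired-stock purge 43 days ago vs limit 30 → not met
7. licensed pharmacists on duty per shift 2 < 3 → not met
8. drug-loss surety bond $60,000 < $75,000 → not met
9. prescription-monitoring upload 39 days ago vs limit 30 → not met
10. days of controlled-substance discrepancy outstanding 15 > 10 → not met
Not met: 9 of 10

9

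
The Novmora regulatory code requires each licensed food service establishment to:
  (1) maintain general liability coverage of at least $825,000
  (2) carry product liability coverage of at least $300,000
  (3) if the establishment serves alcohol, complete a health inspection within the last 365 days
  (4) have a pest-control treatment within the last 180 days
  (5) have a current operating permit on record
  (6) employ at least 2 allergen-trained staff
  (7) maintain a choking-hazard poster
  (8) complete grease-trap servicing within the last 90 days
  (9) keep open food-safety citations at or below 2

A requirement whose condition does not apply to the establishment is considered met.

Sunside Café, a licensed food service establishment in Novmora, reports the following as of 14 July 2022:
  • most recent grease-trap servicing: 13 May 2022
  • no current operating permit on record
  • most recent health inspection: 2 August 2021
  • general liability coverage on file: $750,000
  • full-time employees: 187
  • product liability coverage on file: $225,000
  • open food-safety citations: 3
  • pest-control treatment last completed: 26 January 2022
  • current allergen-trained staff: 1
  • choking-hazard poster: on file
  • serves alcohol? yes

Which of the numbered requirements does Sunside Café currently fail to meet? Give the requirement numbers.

1, 2, 5, 6, 9

1. general liability coverage $750,000 < $825,000 → not met
2. product liability coverage $225,000 < $300,000 → not met
3. condition 'serves alcohol' holds; health inspection 346 days ago vs limit 365 → met
4. pest-control treatment 169 days ago vs limit 180 → met
5. current operating permit absent → not met
6. allergen-trained staff 1 < 2 → not met
7. choking-hazard poster present → met
8. grease-trap servicing 62 days ago vs limit 90 → met
9. open food-safety citations 3 > 2 → not met
Not met: 1, 2, 5, 6, 9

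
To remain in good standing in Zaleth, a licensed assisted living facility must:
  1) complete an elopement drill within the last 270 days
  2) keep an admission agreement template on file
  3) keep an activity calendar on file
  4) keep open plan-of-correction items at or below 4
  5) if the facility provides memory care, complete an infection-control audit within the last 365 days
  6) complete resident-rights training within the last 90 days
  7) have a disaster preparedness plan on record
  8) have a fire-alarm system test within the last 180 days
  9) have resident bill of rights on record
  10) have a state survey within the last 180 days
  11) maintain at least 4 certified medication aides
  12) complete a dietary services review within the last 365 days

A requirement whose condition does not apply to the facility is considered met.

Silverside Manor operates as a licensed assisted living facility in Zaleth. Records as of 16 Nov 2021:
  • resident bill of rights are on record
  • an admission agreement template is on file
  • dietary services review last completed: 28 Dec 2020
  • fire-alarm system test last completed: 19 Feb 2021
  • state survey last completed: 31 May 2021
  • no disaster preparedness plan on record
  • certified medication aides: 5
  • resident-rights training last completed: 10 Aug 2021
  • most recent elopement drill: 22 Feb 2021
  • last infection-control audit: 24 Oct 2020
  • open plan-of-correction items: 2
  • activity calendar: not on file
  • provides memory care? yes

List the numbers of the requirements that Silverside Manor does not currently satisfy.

3, 5, 6, 7, 8

1. elopement drill 267 days ago vs limit 270 → met
2. admission agreement template present → met
3. activity calendar absent → not met
4. open plan-of-correction items 2 ≤ 4 → met
5. condition 'provides memory care' holds; infection-control audit 388 days ago vs limit 365 → not met
6. resident-rights training 98 days ago vs limit 90 → not met
7. disaster preparedness plan absent → not met
8. fire-alarm system test 270 days ago vs limit 180 → not met
9. resident bill of rights present → met
10. state survey 169 days ago vs limit 180 → met
11. certified medication aides 5 ≥ 4 → met
12. dietary services review 323 days ago vs limit 365 → met
Not met: 3, 5, 6, 7, 8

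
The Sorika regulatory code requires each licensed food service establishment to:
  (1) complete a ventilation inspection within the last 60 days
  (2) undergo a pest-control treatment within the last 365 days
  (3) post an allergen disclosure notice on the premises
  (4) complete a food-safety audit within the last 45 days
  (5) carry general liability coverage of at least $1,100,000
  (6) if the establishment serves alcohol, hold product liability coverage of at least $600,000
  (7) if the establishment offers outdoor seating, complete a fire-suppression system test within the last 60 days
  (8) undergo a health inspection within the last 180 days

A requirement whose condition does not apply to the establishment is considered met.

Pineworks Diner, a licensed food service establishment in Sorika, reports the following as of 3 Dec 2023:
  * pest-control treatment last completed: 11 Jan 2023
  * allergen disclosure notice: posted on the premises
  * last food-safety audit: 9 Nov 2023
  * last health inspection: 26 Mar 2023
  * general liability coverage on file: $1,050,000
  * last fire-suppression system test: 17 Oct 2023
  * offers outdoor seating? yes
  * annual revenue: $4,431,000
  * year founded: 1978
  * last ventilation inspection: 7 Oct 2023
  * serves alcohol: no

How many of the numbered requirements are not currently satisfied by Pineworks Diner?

1. ventilation inspection 57 days ago vs limit 60 → met
2. pest-control treatment 326 days ago vs limit 365 → met
3. allergen disclosure notice present → met
4. food-safety audit 24 days ago vs limit 45 → met
5. general liability coverage $1,050,000 < $1,100,000 → not met
6. condition 'serves alcohol' does not hold → requirement n/a → met
7. condition 'offers outdoor seating' holds; fire-suppression system test 47 days ago vs limit 60 → met
8. health inspection 252 days ago vs limit 180 → not met
Not met: 2 of 8

2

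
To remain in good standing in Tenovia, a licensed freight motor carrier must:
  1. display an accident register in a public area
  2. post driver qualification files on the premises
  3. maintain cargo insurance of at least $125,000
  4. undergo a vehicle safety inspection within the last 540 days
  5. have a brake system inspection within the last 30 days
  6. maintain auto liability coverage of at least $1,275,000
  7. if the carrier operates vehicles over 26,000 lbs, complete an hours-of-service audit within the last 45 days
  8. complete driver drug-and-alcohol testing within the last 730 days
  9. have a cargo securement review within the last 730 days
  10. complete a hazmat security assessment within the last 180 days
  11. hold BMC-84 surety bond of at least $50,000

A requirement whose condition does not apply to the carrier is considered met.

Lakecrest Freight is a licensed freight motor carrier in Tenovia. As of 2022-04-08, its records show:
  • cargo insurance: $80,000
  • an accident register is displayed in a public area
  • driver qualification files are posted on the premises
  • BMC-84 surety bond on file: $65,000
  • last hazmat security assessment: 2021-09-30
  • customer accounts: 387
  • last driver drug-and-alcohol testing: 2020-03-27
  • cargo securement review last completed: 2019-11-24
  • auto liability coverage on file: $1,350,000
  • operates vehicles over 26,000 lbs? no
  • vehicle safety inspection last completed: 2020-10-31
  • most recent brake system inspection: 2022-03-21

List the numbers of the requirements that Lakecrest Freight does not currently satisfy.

3, 8, 9, 10

1. accident register present → met
2. driver qualification files present → met
3. cargo insurance $80,000 < $125,000 → not met
4. vehicle safety inspection 524 days ago vs limit 540 → met
5. brake system inspection 18 days ago vs limit 30 → met
6. auto liability coverage $1,350,000 ≥ $1,275,000 → met
7. condition 'operates vehicles over 26,000 lbs' does not hold → requirement n/a → met
8. driver drug-and-alcohol testing 742 days ago vs limit 730 → not met
9. cargo securement review 866 days ago vs limit 730 → not met
10. hazmat security assessment 190 days ago vs limit 180 → not met
11. BMC-84 surety bond $65,000 ≥ $50,000 → met
Not met: 3, 8, 9, 10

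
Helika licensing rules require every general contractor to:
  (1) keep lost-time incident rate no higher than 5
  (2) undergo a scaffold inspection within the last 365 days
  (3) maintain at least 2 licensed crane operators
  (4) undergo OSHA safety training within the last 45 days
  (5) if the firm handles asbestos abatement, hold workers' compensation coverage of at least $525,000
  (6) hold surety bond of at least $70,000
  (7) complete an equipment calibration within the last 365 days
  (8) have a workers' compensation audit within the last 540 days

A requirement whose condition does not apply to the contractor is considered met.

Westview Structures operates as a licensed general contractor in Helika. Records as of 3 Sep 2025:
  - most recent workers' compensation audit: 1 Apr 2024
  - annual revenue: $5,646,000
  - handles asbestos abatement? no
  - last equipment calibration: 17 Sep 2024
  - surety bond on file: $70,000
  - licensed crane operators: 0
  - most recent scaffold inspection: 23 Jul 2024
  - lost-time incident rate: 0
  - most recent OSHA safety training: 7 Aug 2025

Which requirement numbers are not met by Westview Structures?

1. lost-time incident rate 0 ≤ 5 → met
2. scaffold inspection 407 days ago vs limit 365 → not met
3. licensed crane operators 0 < 2 → not met
4. OSHA safety training 27 days ago vs limit 45 → met
5. condition 'handles asbestos abatement' does not hold → requirement n/a → met
6. surety bond $70,000 ≥ $70,000 → met
7. equipment calibration 351 days ago vs limit 365 → met
8. workers' compensation audit 520 days ago vs limit 540 → met
Not met: 2, 3

2, 3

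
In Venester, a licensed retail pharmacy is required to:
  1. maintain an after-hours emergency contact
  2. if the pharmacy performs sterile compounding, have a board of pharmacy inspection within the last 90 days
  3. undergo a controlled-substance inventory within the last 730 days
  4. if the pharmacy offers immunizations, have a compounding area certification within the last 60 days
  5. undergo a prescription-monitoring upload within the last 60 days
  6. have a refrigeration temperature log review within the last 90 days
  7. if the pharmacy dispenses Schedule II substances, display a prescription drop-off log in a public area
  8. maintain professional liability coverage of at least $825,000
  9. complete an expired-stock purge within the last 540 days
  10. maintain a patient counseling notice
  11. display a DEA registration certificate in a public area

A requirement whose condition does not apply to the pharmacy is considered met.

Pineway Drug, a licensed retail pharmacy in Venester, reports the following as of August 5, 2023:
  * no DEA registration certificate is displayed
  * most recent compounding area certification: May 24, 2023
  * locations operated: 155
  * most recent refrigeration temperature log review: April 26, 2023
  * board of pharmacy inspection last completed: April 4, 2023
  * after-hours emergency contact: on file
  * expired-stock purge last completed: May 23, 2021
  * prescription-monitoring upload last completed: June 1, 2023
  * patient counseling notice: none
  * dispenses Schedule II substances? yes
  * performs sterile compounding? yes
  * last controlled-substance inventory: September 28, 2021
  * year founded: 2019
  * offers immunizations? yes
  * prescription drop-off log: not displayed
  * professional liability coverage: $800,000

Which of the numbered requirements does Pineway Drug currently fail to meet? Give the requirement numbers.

2, 4, 5, 6, 7, 8, 9, 10, 11

1. after-hours emergency contact present → met
2. condition 'performs sterile compounding' holds; board of pharmacy inspection 123 days ago vs limit 90 → not met
3. controlled-substance inventory 676 days ago vs limit 730 → met
4. condition 'offers immunizations' holds; compounding area certification 73 days ago vs limit 60 → not met
5. prescription-monitoring upload 65 days ago vs limit 60 → not met
6. refrigeration temperature log review 101 days ago vs limit 90 → not met
7. condition 'dispenses Schedule II substances' holds; prescription drop-off log absent → not met
8. professional liability coverage $800,000 < $825,000 → not met
9. expired-stock purge 804 days ago vs limit 540 → not met
10. patient counseling notice absent → not met
11. DEA registration certificate absent → not met
Not met: 2, 4, 5, 6, 7, 8, 9, 10, 11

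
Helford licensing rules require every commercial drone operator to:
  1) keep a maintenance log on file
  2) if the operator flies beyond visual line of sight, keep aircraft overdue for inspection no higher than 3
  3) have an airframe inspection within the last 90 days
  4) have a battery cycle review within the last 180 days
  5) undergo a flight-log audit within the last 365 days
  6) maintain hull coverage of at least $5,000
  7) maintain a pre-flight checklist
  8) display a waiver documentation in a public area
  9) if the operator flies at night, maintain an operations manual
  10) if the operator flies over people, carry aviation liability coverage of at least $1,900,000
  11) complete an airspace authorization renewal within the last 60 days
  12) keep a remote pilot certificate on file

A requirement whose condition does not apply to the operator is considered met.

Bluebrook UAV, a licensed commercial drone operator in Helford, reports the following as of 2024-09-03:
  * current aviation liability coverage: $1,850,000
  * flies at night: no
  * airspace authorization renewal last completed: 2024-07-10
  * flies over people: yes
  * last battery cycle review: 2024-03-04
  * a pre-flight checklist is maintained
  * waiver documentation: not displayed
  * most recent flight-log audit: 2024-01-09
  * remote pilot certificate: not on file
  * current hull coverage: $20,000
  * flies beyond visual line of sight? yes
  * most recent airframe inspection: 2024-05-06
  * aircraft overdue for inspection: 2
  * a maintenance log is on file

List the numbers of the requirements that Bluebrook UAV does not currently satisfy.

1. maintenance log present → met
2. condition 'flies beyond visual line of sight' holds; aircraft overdue for inspection 2 ≤ 3 → met
3. airframe inspection 120 days ago vs limit 90 → not met
4. battery cycle review 183 days ago vs limit 180 → not met
5. flight-log audit 238 days ago vs limit 365 → met
6. hull coverage $20,000 ≥ $5,000 → met
7. pre-flight checklist present → met
8. waiver documentation absent → not met
9. condition 'flies at night' does not hold → requirement n/a → met
10. condition 'flies over people' holds; aviation liability coverage $1,850,000 < $1,900,000 → not met
11. airspace authorization renewal 55 days ago vs limit 60 → met
12. remote pilot certificate absent → not met
Not met: 3, 4, 8, 10, 12

3, 4, 8, 10, 12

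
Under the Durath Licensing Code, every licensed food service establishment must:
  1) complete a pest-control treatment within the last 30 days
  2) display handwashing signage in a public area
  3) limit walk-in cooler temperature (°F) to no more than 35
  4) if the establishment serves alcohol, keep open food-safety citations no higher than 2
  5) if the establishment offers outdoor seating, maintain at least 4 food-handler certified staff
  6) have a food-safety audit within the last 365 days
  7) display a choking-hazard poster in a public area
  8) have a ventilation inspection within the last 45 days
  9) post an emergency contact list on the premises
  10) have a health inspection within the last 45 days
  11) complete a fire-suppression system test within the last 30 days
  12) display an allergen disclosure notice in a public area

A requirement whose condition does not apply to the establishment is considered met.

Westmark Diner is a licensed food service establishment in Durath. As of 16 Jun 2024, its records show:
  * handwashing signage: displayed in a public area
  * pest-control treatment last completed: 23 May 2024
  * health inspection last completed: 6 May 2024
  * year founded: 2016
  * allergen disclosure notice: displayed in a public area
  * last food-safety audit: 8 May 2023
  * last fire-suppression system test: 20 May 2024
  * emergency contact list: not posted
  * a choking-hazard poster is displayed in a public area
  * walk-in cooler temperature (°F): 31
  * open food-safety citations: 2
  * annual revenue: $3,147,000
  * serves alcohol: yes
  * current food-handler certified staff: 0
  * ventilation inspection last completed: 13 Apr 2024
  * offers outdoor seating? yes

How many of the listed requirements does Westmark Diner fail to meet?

1. pest-control treatment 24 days ago vs limit 30 → met
2. handwashing signage present → met
3. walk-in cooler temperature (°F) 31 ≤ 35 → met
4. condition 'serves alcohol' holds; open food-safety citations 2 ≤ 2 → met
5. condition 'offers outdoor seating' holds; food-handler certified staff 0 < 4 → not met
6. food-safety audit 405 days ago vs limit 365 → not met
7. choking-hazard poster present → met
8. ventilation inspection 64 days ago vs limit 45 → not met
9. emergency contact list absent → not met
10. health inspection 41 days ago vs limit 45 → met
11. fire-suppression system test 27 days ago vs limit 30 → met
12. allergen disclosure notice present → met
Not met: 4 of 12

4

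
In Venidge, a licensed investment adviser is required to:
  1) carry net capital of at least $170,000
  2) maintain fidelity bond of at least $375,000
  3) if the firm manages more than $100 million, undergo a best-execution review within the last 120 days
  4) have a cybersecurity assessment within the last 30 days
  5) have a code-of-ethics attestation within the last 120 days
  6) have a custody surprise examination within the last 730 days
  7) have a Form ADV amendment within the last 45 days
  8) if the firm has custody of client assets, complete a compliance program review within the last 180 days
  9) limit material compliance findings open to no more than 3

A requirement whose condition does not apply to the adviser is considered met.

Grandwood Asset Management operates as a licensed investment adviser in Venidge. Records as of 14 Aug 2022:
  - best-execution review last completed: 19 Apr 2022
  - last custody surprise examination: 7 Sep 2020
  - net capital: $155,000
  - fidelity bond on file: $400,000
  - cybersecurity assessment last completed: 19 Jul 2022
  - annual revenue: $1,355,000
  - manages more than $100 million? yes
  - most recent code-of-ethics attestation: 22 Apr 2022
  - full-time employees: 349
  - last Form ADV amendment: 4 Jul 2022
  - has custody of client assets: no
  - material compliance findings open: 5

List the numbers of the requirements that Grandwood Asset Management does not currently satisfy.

1, 9

1. net capital $155,000 < $170,000 → not met
2. fidelity bond $400,000 ≥ $375,000 → met
3. condition 'manages more than $100 million' holds; best-execution review 117 days ago vs limit 120 → met
4. cybersecurity assessment 26 days ago vs limit 30 → met
5. code-of-ethics attestation 114 days ago vs limit 120 → met
6. custody surprise examination 706 days ago vs limit 730 → met
7. Form ADV amendment 41 days ago vs limit 45 → met
8. condition 'has custody of client assets' does not hold → requirement n/a → met
9. material compliance findings open 5 > 3 → not met
Not met: 1, 9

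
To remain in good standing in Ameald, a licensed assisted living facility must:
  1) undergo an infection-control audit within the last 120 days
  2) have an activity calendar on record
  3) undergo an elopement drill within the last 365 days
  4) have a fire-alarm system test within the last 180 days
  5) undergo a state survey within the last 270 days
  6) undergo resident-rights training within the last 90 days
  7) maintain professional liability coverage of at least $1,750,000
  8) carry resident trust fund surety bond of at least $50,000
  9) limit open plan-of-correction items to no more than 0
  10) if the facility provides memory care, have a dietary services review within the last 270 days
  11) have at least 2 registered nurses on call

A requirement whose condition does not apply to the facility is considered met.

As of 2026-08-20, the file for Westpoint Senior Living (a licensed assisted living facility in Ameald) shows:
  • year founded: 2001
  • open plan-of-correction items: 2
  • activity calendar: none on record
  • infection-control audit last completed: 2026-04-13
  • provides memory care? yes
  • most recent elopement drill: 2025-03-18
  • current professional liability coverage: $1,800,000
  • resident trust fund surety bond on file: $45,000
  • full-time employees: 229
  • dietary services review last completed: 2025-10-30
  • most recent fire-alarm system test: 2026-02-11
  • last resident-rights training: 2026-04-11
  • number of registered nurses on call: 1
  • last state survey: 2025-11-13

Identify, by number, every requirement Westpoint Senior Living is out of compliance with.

1. infection-control audit 129 days ago vs limit 120 → not met
2. activity calendar absent → not met
3. elopement drill 520 days ago vs limit 365 → not met
4. fire-alarm system test 190 days ago vs limit 180 → not met
5. state survey 280 days ago vs limit 270 → not met
6. resident-rights training 131 days ago vs limit 90 → not met
7. professional liability coverage $1,800,000 ≥ $1,750,000 → met
8. resident trust fund surety bond $45,000 < $50,000 → not met
9. open plan-of-correction items 2 > 0 → not met
10. condition 'provides memory care' holds; dietary services review 294 days ago vs limit 270 → not met
11. registered nurses on call 1 < 2 → not met
Not met: 1, 2, 3, 4, 5, 6, 8, 9, 10, 11

1, 2, 3, 4, 5, 6, 8, 9, 10, 11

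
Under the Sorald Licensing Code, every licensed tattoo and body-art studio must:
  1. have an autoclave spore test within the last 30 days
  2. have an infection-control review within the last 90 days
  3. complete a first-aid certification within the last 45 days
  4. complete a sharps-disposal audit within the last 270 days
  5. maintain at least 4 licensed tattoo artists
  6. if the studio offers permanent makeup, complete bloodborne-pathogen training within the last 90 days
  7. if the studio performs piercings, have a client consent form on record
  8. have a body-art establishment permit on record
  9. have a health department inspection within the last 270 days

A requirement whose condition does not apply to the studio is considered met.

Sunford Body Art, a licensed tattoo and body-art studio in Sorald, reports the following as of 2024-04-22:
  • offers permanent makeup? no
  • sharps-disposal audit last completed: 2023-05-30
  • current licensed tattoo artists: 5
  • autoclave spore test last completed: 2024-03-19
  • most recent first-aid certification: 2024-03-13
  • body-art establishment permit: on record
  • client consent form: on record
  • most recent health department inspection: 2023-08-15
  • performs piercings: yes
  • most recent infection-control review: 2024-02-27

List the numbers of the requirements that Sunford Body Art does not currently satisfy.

1. autoclave spore test 34 days ago vs limit 30 → not met
2. infection-control review 55 days ago vs limit 90 → met
3. first-aid certification 40 days ago vs limit 45 → met
4. sharps-disposal audit 328 days ago vs limit 270 → not met
5. licensed tattoo artists 5 ≥ 4 → met
6. condition 'offers permanent makeup' does not hold → requirement n/a → met
7. condition 'performs piercings' holds; client consent form present → met
8. body-art establishment permit present → met
9. health department inspection 251 days ago vs limit 270 → met
Not met: 1, 4

1, 4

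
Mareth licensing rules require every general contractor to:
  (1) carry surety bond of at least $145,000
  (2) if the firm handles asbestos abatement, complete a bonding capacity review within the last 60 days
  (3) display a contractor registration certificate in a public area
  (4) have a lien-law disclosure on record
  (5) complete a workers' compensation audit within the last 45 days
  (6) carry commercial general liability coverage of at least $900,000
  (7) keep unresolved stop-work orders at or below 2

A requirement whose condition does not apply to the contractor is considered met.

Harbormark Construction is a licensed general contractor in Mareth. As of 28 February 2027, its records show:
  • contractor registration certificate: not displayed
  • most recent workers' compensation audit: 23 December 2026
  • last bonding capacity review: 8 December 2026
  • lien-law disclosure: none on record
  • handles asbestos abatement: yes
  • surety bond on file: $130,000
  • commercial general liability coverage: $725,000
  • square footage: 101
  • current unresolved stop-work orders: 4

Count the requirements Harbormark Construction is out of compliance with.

1. surety bond $130,000 < $145,000 → not met
2. condition 'handles asbestos abatement' holds; bonding capacity review 82 days ago vs limit 60 → not met
3. contractor registration certificate absent → not met
4. lien-law disclosure absent → not met
5. workers' compensation audit 67 days ago vs limit 45 → not met
6. commercial general liability coverage $725,000 < $900,000 → not met
7. unresolved stop-work orders 4 > 2 → not met
Not met: 7 of 7

7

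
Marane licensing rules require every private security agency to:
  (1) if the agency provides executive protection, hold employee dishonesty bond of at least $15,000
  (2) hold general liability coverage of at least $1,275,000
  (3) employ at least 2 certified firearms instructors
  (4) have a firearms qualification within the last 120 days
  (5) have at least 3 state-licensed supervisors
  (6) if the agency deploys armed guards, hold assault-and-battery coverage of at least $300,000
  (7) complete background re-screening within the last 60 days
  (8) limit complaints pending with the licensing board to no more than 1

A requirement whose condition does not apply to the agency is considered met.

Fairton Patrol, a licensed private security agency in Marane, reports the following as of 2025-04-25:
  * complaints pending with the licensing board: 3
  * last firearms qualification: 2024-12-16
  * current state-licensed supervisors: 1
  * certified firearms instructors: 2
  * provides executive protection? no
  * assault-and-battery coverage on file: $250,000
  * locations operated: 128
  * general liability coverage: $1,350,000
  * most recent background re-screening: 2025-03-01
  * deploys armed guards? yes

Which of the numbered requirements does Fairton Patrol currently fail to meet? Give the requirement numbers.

4, 5, 6, 8

1. condition 'provides executive protection' does not hold → requirement n/a → met
2. general liability coverage $1,350,000 ≥ $1,275,000 → met
3. certified firearms instructors 2 ≥ 2 → met
4. firearms qualification 130 days ago vs limit 120 → not met
5. state-licensed supervisors 1 < 3 → not met
6. condition 'deploys armed guards' holds; assault-and-battery coverage $250,000 < $300,000 → not met
7. background re-screening 55 days ago vs limit 60 → met
8. complaints pending with the licensing board 3 > 1 → not met
Not met: 4, 5, 6, 8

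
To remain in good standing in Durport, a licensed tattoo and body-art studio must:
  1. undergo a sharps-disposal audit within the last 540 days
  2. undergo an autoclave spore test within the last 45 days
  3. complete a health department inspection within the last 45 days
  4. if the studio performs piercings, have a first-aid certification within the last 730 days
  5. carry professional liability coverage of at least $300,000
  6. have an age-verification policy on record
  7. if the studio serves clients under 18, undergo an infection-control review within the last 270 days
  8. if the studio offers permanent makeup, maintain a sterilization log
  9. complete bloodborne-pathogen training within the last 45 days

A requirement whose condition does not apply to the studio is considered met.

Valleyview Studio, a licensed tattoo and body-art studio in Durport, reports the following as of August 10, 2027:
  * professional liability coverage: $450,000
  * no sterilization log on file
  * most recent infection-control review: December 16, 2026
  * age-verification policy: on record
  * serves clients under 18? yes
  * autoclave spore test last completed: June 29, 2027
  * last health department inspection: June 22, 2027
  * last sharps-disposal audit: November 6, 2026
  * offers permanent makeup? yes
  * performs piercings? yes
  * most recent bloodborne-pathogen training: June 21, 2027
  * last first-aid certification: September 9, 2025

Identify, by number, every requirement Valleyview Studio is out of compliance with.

1. sharps-disposal audit 277 days ago vs limit 540 → met
2. autoclave spore test 42 days ago vs limit 45 → met
3. health department inspection 49 days ago vs limit 45 → not met
4. condition 'performs piercings' holds; first-aid certification 700 days ago vs limit 730 → met
5. professional liability coverage $450,000 ≥ $300,000 → met
6. age-verification policy present → met
7. condition 'serves clients under 18' holds; infection-control review 237 days ago vs limit 270 → met
8. condition 'offers permanent makeup' holds; sterilization log absent → not met
9. bloodborne-pathogen training 50 days ago vs limit 45 → not met
Not met: 3, 8, 9

3, 8, 9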